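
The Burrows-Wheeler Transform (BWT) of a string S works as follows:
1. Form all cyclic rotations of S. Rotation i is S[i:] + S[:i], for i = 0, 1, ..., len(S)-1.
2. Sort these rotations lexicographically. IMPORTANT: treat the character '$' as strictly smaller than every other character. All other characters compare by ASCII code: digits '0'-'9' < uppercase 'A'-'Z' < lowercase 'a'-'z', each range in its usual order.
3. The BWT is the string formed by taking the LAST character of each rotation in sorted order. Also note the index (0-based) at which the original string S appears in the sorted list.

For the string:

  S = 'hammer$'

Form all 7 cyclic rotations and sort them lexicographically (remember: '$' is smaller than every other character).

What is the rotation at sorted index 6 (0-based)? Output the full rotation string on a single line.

All 7 rotations (rotation i = S[i:]+S[:i]):
  rot[0] = hammer$
  rot[1] = ammer$h
  rot[2] = mmer$ha
  rot[3] = mer$ham
  rot[4] = er$hamm
  rot[5] = r$hamme
  rot[6] = $hammer
Sorted (with $ < everything):
  sorted[0] = $hammer
  sorted[1] = ammer$h
  sorted[2] = er$hamm
  sorted[3] = hammer$
  sorted[4] = mer$ham
  sorted[5] = mmer$ha
  sorted[6] = r$hamme
sorted[6] = r$hamme

Answer: r$hamme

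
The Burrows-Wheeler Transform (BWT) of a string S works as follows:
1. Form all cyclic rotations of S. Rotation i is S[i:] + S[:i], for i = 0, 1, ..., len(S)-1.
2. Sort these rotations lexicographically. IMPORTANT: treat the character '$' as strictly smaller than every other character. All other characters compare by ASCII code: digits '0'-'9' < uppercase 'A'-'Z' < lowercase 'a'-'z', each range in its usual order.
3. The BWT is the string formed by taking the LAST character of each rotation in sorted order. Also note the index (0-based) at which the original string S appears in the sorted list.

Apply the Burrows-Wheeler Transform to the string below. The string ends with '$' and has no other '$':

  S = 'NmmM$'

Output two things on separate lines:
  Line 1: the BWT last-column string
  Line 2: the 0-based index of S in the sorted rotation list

All 5 rotations (rotation i = S[i:]+S[:i]):
  rot[0] = NmmM$
  rot[1] = mmM$N
  rot[2] = mM$Nm
  rot[3] = M$Nmm
  rot[4] = $NmmM
Sorted (with $ < everything):
  sorted[0] = $NmmM  (last char: 'M')
  sorted[1] = M$Nmm  (last char: 'm')
  sorted[2] = NmmM$  (last char: '$')
  sorted[3] = mM$Nm  (last char: 'm')
  sorted[4] = mmM$N  (last char: 'N')
Last column: Mm$mN
Original string S is at sorted index 2

Answer: Mm$mN
2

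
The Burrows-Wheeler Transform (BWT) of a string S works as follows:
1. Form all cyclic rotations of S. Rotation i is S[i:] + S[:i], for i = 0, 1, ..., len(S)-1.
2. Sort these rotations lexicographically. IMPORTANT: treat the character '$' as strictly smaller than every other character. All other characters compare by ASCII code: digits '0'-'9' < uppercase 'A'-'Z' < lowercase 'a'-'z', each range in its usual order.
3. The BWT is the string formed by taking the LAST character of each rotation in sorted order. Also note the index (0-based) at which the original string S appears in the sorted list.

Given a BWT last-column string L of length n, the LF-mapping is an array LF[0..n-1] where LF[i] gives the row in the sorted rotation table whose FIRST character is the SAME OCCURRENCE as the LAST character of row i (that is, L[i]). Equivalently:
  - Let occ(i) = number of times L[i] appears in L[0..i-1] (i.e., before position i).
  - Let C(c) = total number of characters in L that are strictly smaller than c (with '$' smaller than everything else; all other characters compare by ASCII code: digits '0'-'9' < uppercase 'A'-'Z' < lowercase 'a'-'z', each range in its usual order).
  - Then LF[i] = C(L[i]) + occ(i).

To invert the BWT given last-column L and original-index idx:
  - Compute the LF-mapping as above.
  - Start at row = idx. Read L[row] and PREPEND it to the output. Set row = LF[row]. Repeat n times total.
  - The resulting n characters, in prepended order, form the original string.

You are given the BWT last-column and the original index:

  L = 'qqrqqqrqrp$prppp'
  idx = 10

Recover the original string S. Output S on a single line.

Answer: qprrpqqpqprqprq$

Derivation:
LF mapping: 6 7 12 8 9 10 13 11 14 1 0 2 15 3 4 5
Walk LF starting at row 10, prepending L[row]:
  step 1: row=10, L[10]='$', prepend. Next row=LF[10]=0
  step 2: row=0, L[0]='q', prepend. Next row=LF[0]=6
  step 3: row=6, L[6]='r', prepend. Next row=LF[6]=13
  step 4: row=13, L[13]='p', prepend. Next row=LF[13]=3
  step 5: row=3, L[3]='q', prepend. Next row=LF[3]=8
  step 6: row=8, L[8]='r', prepend. Next row=LF[8]=14
  step 7: row=14, L[14]='p', prepend. Next row=LF[14]=4
  step 8: row=4, L[4]='q', prepend. Next row=LF[4]=9
  step 9: row=9, L[9]='p', prepend. Next row=LF[9]=1
  step 10: row=1, L[1]='q', prepend. Next row=LF[1]=7
  step 11: row=7, L[7]='q', prepend. Next row=LF[7]=11
  step 12: row=11, L[11]='p', prepend. Next row=LF[11]=2
  step 13: row=2, L[2]='r', prepend. Next row=LF[2]=12
  step 14: row=12, L[12]='r', prepend. Next row=LF[12]=15
  step 15: row=15, L[15]='p', prepend. Next row=LF[15]=5
  step 16: row=5, L[5]='q', prepend. Next row=LF[5]=10
Reversed output: qprrpqqpqprqprq$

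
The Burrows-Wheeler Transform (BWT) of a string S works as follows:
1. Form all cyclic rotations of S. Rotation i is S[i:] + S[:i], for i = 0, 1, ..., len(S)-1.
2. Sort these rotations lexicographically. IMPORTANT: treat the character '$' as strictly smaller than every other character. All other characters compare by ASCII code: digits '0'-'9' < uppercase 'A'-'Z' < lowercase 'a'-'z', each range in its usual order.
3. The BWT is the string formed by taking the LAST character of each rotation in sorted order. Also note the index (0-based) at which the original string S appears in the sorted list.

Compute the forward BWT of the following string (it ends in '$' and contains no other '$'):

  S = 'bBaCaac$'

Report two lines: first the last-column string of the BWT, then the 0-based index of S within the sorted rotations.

Answer: cbaBCa$a
6

Derivation:
All 8 rotations (rotation i = S[i:]+S[:i]):
  rot[0] = bBaCaac$
  rot[1] = BaCaac$b
  rot[2] = aCaac$bB
  rot[3] = Caac$bBa
  rot[4] = aac$bBaC
  rot[5] = ac$bBaCa
  rot[6] = c$bBaCaa
  rot[7] = $bBaCaac
Sorted (with $ < everything):
  sorted[0] = $bBaCaac  (last char: 'c')
  sorted[1] = BaCaac$b  (last char: 'b')
  sorted[2] = Caac$bBa  (last char: 'a')
  sorted[3] = aCaac$bB  (last char: 'B')
  sorted[4] = aac$bBaC  (last char: 'C')
  sorted[5] = ac$bBaCa  (last char: 'a')
  sorted[6] = bBaCaac$  (last char: '$')
  sorted[7] = c$bBaCaa  (last char: 'a')
Last column: cbaBCa$a
Original string S is at sorted index 6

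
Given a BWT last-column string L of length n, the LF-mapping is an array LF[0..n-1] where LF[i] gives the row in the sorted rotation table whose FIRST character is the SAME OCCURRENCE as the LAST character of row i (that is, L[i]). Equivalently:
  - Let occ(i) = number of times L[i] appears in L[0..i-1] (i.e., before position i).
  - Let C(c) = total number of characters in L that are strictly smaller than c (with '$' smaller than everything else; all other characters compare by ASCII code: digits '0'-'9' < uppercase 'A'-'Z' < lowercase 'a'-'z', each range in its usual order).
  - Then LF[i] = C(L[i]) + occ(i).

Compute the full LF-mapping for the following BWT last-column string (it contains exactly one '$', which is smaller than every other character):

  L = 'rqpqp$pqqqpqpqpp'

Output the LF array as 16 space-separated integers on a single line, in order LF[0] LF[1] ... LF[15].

Answer: 15 8 1 9 2 0 3 10 11 12 4 13 5 14 6 7

Derivation:
Char counts: '$':1, 'p':7, 'q':7, 'r':1
C (first-col start): C('$')=0, C('p')=1, C('q')=8, C('r')=15
L[0]='r': occ=0, LF[0]=C('r')+0=15+0=15
L[1]='q': occ=0, LF[1]=C('q')+0=8+0=8
L[2]='p': occ=0, LF[2]=C('p')+0=1+0=1
L[3]='q': occ=1, LF[3]=C('q')+1=8+1=9
L[4]='p': occ=1, LF[4]=C('p')+1=1+1=2
L[5]='$': occ=0, LF[5]=C('$')+0=0+0=0
L[6]='p': occ=2, LF[6]=C('p')+2=1+2=3
L[7]='q': occ=2, LF[7]=C('q')+2=8+2=10
L[8]='q': occ=3, LF[8]=C('q')+3=8+3=11
L[9]='q': occ=4, LF[9]=C('q')+4=8+4=12
L[10]='p': occ=3, LF[10]=C('p')+3=1+3=4
L[11]='q': occ=5, LF[11]=C('q')+5=8+5=13
L[12]='p': occ=4, LF[12]=C('p')+4=1+4=5
L[13]='q': occ=6, LF[13]=C('q')+6=8+6=14
L[14]='p': occ=5, LF[14]=C('p')+5=1+5=6
L[15]='p': occ=6, LF[15]=C('p')+6=1+6=7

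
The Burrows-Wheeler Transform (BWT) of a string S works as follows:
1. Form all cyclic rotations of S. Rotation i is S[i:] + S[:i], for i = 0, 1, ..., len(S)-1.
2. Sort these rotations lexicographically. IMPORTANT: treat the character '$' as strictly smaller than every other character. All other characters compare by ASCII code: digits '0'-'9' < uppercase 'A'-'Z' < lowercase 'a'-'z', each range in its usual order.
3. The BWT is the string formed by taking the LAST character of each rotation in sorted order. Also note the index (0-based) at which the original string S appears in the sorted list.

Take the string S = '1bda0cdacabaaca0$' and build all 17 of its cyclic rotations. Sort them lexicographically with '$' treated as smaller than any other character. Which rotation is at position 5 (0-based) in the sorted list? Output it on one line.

Answer: a0cdacabaaca0$1bd

Derivation:
All 17 rotations (rotation i = S[i:]+S[:i]):
  rot[0] = 1bda0cdacabaaca0$
  rot[1] = bda0cdacabaaca0$1
  rot[2] = da0cdacabaaca0$1b
  rot[3] = a0cdacabaaca0$1bd
  rot[4] = 0cdacabaaca0$1bda
  rot[5] = cdacabaaca0$1bda0
  rot[6] = dacabaaca0$1bda0c
  rot[7] = acabaaca0$1bda0cd
  rot[8] = cabaaca0$1bda0cda
  rot[9] = abaaca0$1bda0cdac
  rot[10] = baaca0$1bda0cdaca
  rot[11] = aaca0$1bda0cdacab
  rot[12] = aca0$1bda0cdacaba
  rot[13] = ca0$1bda0cdacabaa
  rot[14] = a0$1bda0cdacabaac
  rot[15] = 0$1bda0cdacabaaca
  rot[16] = $1bda0cdacabaaca0
Sorted (with $ < everything):
  sorted[0] = $1bda0cdacabaaca0
  sorted[1] = 0$1bda0cdacabaaca
  sorted[2] = 0cdacabaaca0$1bda
  sorted[3] = 1bda0cdacabaaca0$
  sorted[4] = a0$1bda0cdacabaac
  sorted[5] = a0cdacabaaca0$1bd
  sorted[6] = aaca0$1bda0cdacab
  sorted[7] = abaaca0$1bda0cdac
  sorted[8] = aca0$1bda0cdacaba
  sorted[9] = acabaaca0$1bda0cd
  sorted[10] = baaca0$1bda0cdaca
  sorted[11] = bda0cdacabaaca0$1
  sorted[12] = ca0$1bda0cdacabaa
  sorted[13] = cabaaca0$1bda0cda
  sorted[14] = cdacabaaca0$1bda0
  sorted[15] = da0cdacabaaca0$1b
  sorted[16] = dacabaaca0$1bda0c
sorted[5] = a0cdacabaaca0$1bd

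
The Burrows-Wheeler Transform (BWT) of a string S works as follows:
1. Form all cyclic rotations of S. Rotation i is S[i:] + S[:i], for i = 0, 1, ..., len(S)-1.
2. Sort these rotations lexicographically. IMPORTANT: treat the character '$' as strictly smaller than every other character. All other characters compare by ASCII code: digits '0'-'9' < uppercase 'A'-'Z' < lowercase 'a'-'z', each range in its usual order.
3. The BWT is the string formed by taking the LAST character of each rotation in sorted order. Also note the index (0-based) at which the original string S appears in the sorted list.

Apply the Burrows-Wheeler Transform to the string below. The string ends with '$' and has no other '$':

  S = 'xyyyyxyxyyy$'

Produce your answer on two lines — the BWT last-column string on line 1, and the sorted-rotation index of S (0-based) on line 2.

Answer: yyy$yyxyyxyx
3

Derivation:
All 12 rotations (rotation i = S[i:]+S[:i]):
  rot[0] = xyyyyxyxyyy$
  rot[1] = yyyyxyxyyy$x
  rot[2] = yyyxyxyyy$xy
  rot[3] = yyxyxyyy$xyy
  rot[4] = yxyxyyy$xyyy
  rot[5] = xyxyyy$xyyyy
  rot[6] = yxyyy$xyyyyx
  rot[7] = xyyy$xyyyyxy
  rot[8] = yyy$xyyyyxyx
  rot[9] = yy$xyyyyxyxy
  rot[10] = y$xyyyyxyxyy
  rot[11] = $xyyyyxyxyyy
Sorted (with $ < everything):
  sorted[0] = $xyyyyxyxyyy  (last char: 'y')
  sorted[1] = xyxyyy$xyyyy  (last char: 'y')
  sorted[2] = xyyy$xyyyyxy  (last char: 'y')
  sorted[3] = xyyyyxyxyyy$  (last char: '$')
  sorted[4] = y$xyyyyxyxyy  (last char: 'y')
  sorted[5] = yxyxyyy$xyyy  (last char: 'y')
  sorted[6] = yxyyy$xyyyyx  (last char: 'x')
  sorted[7] = yy$xyyyyxyxy  (last char: 'y')
  sorted[8] = yyxyxyyy$xyy  (last char: 'y')
  sorted[9] = yyy$xyyyyxyx  (last char: 'x')
  sorted[10] = yyyxyxyyy$xy  (last char: 'y')
  sorted[11] = yyyyxyxyyy$x  (last char: 'x')
Last column: yyy$yyxyyxyx
Original string S is at sorted index 3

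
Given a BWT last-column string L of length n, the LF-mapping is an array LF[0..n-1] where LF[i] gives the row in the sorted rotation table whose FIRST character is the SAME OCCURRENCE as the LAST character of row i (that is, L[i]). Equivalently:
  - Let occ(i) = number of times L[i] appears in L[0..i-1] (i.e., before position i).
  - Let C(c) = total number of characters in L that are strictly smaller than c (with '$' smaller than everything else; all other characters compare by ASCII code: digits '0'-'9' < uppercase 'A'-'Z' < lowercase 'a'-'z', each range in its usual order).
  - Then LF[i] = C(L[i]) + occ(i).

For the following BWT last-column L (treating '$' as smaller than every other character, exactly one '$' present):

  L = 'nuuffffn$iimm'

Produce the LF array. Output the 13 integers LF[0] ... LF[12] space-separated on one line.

Answer: 9 11 12 1 2 3 4 10 0 5 6 7 8

Derivation:
Char counts: '$':1, 'f':4, 'i':2, 'm':2, 'n':2, 'u':2
C (first-col start): C('$')=0, C('f')=1, C('i')=5, C('m')=7, C('n')=9, C('u')=11
L[0]='n': occ=0, LF[0]=C('n')+0=9+0=9
L[1]='u': occ=0, LF[1]=C('u')+0=11+0=11
L[2]='u': occ=1, LF[2]=C('u')+1=11+1=12
L[3]='f': occ=0, LF[3]=C('f')+0=1+0=1
L[4]='f': occ=1, LF[4]=C('f')+1=1+1=2
L[5]='f': occ=2, LF[5]=C('f')+2=1+2=3
L[6]='f': occ=3, LF[6]=C('f')+3=1+3=4
L[7]='n': occ=1, LF[7]=C('n')+1=9+1=10
L[8]='$': occ=0, LF[8]=C('$')+0=0+0=0
L[9]='i': occ=0, LF[9]=C('i')+0=5+0=5
L[10]='i': occ=1, LF[10]=C('i')+1=5+1=6
L[11]='m': occ=0, LF[11]=C('m')+0=7+0=7
L[12]='m': occ=1, LF[12]=C('m')+1=7+1=8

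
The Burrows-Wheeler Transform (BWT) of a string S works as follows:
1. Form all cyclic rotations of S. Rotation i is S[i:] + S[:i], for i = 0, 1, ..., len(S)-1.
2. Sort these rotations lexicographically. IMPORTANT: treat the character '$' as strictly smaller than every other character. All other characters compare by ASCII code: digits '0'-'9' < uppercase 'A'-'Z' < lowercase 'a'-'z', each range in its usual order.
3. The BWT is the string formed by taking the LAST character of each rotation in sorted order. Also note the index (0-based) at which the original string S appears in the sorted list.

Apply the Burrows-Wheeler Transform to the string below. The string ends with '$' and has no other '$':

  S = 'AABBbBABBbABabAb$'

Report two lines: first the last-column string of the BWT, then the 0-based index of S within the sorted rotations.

Answer: b$BAbbbAAABBBABaB
1

Derivation:
All 17 rotations (rotation i = S[i:]+S[:i]):
  rot[0] = AABBbBABBbABabAb$
  rot[1] = ABBbBABBbABabAb$A
  rot[2] = BBbBABBbABabAb$AA
  rot[3] = BbBABBbABabAb$AAB
  rot[4] = bBABBbABabAb$AABB
  rot[5] = BABBbABabAb$AABBb
  rot[6] = ABBbABabAb$AABBbB
  rot[7] = BBbABabAb$AABBbBA
  rot[8] = BbABabAb$AABBbBAB
  rot[9] = bABabAb$AABBbBABB
  rot[10] = ABabAb$AABBbBABBb
  rot[11] = BabAb$AABBbBABBbA
  rot[12] = abAb$AABBbBABBbAB
  rot[13] = bAb$AABBbBABBbABa
  rot[14] = Ab$AABBbBABBbABab
  rot[15] = b$AABBbBABBbABabA
  rot[16] = $AABBbBABBbABabAb
Sorted (with $ < everything):
  sorted[0] = $AABBbBABBbABabAb  (last char: 'b')
  sorted[1] = AABBbBABBbABabAb$  (last char: '$')
  sorted[2] = ABBbABabAb$AABBbB  (last char: 'B')
  sorted[3] = ABBbBABBbABabAb$A  (last char: 'A')
  sorted[4] = ABabAb$AABBbBABBb  (last char: 'b')
  sorted[5] = Ab$AABBbBABBbABab  (last char: 'b')
  sorted[6] = BABBbABabAb$AABBb  (last char: 'b')
  sorted[7] = BBbABabAb$AABBbBA  (last char: 'A')
  sorted[8] = BBbBABBbABabAb$AA  (last char: 'A')
  sorted[9] = BabAb$AABBbBABBbA  (last char: 'A')
  sorted[10] = BbABabAb$AABBbBAB  (last char: 'B')
  sorted[11] = BbBABBbABabAb$AAB  (last char: 'B')
  sorted[12] = abAb$AABBbBABBbAB  (last char: 'B')
  sorted[13] = b$AABBbBABBbABabA  (last char: 'A')
  sorted[14] = bABabAb$AABBbBABB  (last char: 'B')
  sorted[15] = bAb$AABBbBABBbABa  (last char: 'a')
  sorted[16] = bBABBbABabAb$AABB  (last char: 'B')
Last column: b$BAbbbAAABBBABaB
Original string S is at sorted index 1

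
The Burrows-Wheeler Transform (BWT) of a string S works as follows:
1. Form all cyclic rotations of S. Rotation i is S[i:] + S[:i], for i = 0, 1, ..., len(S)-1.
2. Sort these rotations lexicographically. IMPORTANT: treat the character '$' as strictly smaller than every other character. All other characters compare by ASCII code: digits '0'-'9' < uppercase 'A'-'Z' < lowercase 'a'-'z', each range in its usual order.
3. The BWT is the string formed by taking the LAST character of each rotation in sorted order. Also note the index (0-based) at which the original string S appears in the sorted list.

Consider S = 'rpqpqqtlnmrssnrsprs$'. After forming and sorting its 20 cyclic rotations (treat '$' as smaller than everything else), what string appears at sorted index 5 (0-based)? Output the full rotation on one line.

Answer: pqpqqtlnmrssnrsprs$r

Derivation:
All 20 rotations (rotation i = S[i:]+S[:i]):
  rot[0] = rpqpqqtlnmrssnrsprs$
  rot[1] = pqpqqtlnmrssnrsprs$r
  rot[2] = qpqqtlnmrssnrsprs$rp
  rot[3] = pqqtlnmrssnrsprs$rpq
  rot[4] = qqtlnmrssnrsprs$rpqp
  rot[5] = qtlnmrssnrsprs$rpqpq
  rot[6] = tlnmrssnrsprs$rpqpqq
  rot[7] = lnmrssnrsprs$rpqpqqt
  rot[8] = nmrssnrsprs$rpqpqqtl
  rot[9] = mrssnrsprs$rpqpqqtln
  rot[10] = rssnrsprs$rpqpqqtlnm
  rot[11] = ssnrsprs$rpqpqqtlnmr
  rot[12] = snrsprs$rpqpqqtlnmrs
  rot[13] = nrsprs$rpqpqqtlnmrss
  rot[14] = rsprs$rpqpqqtlnmrssn
  rot[15] = sprs$rpqpqqtlnmrssnr
  rot[16] = prs$rpqpqqtlnmrssnrs
  rot[17] = rs$rpqpqqtlnmrssnrsp
  rot[18] = s$rpqpqqtlnmrssnrspr
  rot[19] = $rpqpqqtlnmrssnrsprs
Sorted (with $ < everything):
  sorted[0] = $rpqpqqtlnmrssnrsprs
  sorted[1] = lnmrssnrsprs$rpqpqqt
  sorted[2] = mrssnrsprs$rpqpqqtln
  sorted[3] = nmrssnrsprs$rpqpqqtl
  sorted[4] = nrsprs$rpqpqqtlnmrss
  sorted[5] = pqpqqtlnmrssnrsprs$r
  sorted[6] = pqqtlnmrssnrsprs$rpq
  sorted[7] = prs$rpqpqqtlnmrssnrs
  sorted[8] = qpqqtlnmrssnrsprs$rp
  sorted[9] = qqtlnmrssnrsprs$rpqp
  sorted[10] = qtlnmrssnrsprs$rpqpq
  sorted[11] = rpqpqqtlnmrssnrsprs$
  sorted[12] = rs$rpqpqqtlnmrssnrsp
  sorted[13] = rsprs$rpqpqqtlnmrssn
  sorted[14] = rssnrsprs$rpqpqqtlnm
  sorted[15] = s$rpqpqqtlnmrssnrspr
  sorted[16] = snrsprs$rpqpqqtlnmrs
  sorted[17] = sprs$rpqpqqtlnmrssnr
  sorted[18] = ssnrsprs$rpqpqqtlnmr
  sorted[19] = tlnmrssnrsprs$rpqpqq
sorted[5] = pqpqqtlnmrssnrsprs$r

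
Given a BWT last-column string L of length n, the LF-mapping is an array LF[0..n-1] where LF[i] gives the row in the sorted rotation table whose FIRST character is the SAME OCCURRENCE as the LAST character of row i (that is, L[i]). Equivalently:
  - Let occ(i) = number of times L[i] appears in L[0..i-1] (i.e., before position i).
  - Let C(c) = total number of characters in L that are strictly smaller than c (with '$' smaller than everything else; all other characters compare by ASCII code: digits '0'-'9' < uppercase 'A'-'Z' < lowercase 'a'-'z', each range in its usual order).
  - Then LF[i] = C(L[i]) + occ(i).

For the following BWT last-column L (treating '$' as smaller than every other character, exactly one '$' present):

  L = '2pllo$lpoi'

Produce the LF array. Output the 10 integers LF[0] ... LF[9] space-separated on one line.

Answer: 1 8 3 4 6 0 5 9 7 2

Derivation:
Char counts: '$':1, '2':1, 'i':1, 'l':3, 'o':2, 'p':2
C (first-col start): C('$')=0, C('2')=1, C('i')=2, C('l')=3, C('o')=6, C('p')=8
L[0]='2': occ=0, LF[0]=C('2')+0=1+0=1
L[1]='p': occ=0, LF[1]=C('p')+0=8+0=8
L[2]='l': occ=0, LF[2]=C('l')+0=3+0=3
L[3]='l': occ=1, LF[3]=C('l')+1=3+1=4
L[4]='o': occ=0, LF[4]=C('o')+0=6+0=6
L[5]='$': occ=0, LF[5]=C('$')+0=0+0=0
L[6]='l': occ=2, LF[6]=C('l')+2=3+2=5
L[7]='p': occ=1, LF[7]=C('p')+1=8+1=9
L[8]='o': occ=1, LF[8]=C('o')+1=6+1=7
L[9]='i': occ=0, LF[9]=C('i')+0=2+0=2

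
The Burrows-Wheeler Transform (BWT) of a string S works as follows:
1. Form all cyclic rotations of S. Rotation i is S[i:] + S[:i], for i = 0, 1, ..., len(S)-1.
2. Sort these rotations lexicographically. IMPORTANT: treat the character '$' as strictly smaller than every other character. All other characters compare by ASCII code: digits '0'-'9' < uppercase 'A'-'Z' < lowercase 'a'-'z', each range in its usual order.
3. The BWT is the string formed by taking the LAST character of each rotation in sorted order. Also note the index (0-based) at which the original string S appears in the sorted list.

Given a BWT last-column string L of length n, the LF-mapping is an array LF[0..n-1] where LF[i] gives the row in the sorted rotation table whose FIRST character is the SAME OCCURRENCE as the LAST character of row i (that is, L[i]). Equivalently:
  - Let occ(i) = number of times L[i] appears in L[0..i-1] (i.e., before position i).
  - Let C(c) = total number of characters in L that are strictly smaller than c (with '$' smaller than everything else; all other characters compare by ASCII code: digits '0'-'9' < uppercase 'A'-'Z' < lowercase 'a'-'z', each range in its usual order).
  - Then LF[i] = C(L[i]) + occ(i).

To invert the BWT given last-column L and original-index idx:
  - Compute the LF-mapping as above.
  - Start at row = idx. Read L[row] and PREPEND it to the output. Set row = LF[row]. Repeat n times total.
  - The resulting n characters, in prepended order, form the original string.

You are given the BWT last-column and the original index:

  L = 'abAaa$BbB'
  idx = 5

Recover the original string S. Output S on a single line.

Answer: aBbbABaa$

Derivation:
LF mapping: 4 7 1 5 6 0 2 8 3
Walk LF starting at row 5, prepending L[row]:
  step 1: row=5, L[5]='$', prepend. Next row=LF[5]=0
  step 2: row=0, L[0]='a', prepend. Next row=LF[0]=4
  step 3: row=4, L[4]='a', prepend. Next row=LF[4]=6
  step 4: row=6, L[6]='B', prepend. Next row=LF[6]=2
  step 5: row=2, L[2]='A', prepend. Next row=LF[2]=1
  step 6: row=1, L[1]='b', prepend. Next row=LF[1]=7
  step 7: row=7, L[7]='b', prepend. Next row=LF[7]=8
  step 8: row=8, L[8]='B', prepend. Next row=LF[8]=3
  step 9: row=3, L[3]='a', prepend. Next row=LF[3]=5
Reversed output: aBbbABaa$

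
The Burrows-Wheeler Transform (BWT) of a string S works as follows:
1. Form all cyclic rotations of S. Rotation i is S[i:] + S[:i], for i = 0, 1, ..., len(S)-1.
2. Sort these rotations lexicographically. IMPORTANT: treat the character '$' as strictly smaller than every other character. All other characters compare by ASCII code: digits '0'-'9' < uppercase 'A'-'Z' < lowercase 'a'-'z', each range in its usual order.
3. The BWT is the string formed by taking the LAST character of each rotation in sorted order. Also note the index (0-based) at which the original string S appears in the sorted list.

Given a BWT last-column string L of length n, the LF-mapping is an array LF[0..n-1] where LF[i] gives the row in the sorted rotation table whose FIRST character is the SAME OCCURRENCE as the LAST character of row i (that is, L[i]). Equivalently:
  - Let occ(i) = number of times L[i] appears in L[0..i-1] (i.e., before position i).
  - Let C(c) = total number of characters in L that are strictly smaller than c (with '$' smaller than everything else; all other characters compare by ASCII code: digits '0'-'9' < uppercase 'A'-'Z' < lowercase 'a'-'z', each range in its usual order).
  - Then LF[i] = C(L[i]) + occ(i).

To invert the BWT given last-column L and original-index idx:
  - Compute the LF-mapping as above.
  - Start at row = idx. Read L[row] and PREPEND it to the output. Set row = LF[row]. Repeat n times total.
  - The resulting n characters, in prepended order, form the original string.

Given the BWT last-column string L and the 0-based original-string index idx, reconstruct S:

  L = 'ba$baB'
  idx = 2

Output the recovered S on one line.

LF mapping: 4 2 0 5 3 1
Walk LF starting at row 2, prepending L[row]:
  step 1: row=2, L[2]='$', prepend. Next row=LF[2]=0
  step 2: row=0, L[0]='b', prepend. Next row=LF[0]=4
  step 3: row=4, L[4]='a', prepend. Next row=LF[4]=3
  step 4: row=3, L[3]='b', prepend. Next row=LF[3]=5
  step 5: row=5, L[5]='B', prepend. Next row=LF[5]=1
  step 6: row=1, L[1]='a', prepend. Next row=LF[1]=2
Reversed output: aBbab$

Answer: aBbab$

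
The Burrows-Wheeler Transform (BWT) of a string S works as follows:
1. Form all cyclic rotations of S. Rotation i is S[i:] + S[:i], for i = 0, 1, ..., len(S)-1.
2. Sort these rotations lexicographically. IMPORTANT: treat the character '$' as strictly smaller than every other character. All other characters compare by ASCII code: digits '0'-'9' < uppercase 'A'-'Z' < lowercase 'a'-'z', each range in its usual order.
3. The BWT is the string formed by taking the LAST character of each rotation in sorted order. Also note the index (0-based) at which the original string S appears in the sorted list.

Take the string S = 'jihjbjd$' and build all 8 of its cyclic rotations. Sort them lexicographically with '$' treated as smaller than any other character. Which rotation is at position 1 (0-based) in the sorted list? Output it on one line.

All 8 rotations (rotation i = S[i:]+S[:i]):
  rot[0] = jihjbjd$
  rot[1] = ihjbjd$j
  rot[2] = hjbjd$ji
  rot[3] = jbjd$jih
  rot[4] = bjd$jihj
  rot[5] = jd$jihjb
  rot[6] = d$jihjbj
  rot[7] = $jihjbjd
Sorted (with $ < everything):
  sorted[0] = $jihjbjd
  sorted[1] = bjd$jihj
  sorted[2] = d$jihjbj
  sorted[3] = hjbjd$ji
  sorted[4] = ihjbjd$j
  sorted[5] = jbjd$jih
  sorted[6] = jd$jihjb
  sorted[7] = jihjbjd$
sorted[1] = bjd$jihj

Answer: bjd$jihj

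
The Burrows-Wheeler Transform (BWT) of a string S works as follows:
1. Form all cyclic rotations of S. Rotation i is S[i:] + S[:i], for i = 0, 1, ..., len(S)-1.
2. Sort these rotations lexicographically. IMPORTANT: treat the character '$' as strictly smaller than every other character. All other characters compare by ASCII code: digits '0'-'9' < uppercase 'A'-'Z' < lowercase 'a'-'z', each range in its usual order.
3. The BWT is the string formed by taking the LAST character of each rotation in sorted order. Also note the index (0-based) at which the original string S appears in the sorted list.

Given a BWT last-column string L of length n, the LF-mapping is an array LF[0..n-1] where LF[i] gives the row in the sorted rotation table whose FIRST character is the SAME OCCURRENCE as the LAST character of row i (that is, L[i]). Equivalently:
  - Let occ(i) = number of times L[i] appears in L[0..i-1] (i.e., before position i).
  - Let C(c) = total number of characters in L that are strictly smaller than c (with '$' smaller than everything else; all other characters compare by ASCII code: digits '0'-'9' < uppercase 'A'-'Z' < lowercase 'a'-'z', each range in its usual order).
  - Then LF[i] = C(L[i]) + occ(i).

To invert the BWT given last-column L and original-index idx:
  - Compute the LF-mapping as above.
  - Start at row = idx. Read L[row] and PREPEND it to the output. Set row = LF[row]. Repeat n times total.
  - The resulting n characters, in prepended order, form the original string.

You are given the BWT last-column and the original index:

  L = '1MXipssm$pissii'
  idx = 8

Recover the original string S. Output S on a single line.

LF mapping: 1 2 3 4 9 11 12 8 0 10 5 13 14 6 7
Walk LF starting at row 8, prepending L[row]:
  step 1: row=8, L[8]='$', prepend. Next row=LF[8]=0
  step 2: row=0, L[0]='1', prepend. Next row=LF[0]=1
  step 3: row=1, L[1]='M', prepend. Next row=LF[1]=2
  step 4: row=2, L[2]='X', prepend. Next row=LF[2]=3
  step 5: row=3, L[3]='i', prepend. Next row=LF[3]=4
  step 6: row=4, L[4]='p', prepend. Next row=LF[4]=9
  step 7: row=9, L[9]='p', prepend. Next row=LF[9]=10
  step 8: row=10, L[10]='i', prepend. Next row=LF[10]=5
  step 9: row=5, L[5]='s', prepend. Next row=LF[5]=11
  step 10: row=11, L[11]='s', prepend. Next row=LF[11]=13
  step 11: row=13, L[13]='i', prepend. Next row=LF[13]=6
  step 12: row=6, L[6]='s', prepend. Next row=LF[6]=12
  step 13: row=12, L[12]='s', prepend. Next row=LF[12]=14
  step 14: row=14, L[14]='i', prepend. Next row=LF[14]=7
  step 15: row=7, L[7]='m', prepend. Next row=LF[7]=8
Reversed output: mississippiXM1$

Answer: mississippiXM1$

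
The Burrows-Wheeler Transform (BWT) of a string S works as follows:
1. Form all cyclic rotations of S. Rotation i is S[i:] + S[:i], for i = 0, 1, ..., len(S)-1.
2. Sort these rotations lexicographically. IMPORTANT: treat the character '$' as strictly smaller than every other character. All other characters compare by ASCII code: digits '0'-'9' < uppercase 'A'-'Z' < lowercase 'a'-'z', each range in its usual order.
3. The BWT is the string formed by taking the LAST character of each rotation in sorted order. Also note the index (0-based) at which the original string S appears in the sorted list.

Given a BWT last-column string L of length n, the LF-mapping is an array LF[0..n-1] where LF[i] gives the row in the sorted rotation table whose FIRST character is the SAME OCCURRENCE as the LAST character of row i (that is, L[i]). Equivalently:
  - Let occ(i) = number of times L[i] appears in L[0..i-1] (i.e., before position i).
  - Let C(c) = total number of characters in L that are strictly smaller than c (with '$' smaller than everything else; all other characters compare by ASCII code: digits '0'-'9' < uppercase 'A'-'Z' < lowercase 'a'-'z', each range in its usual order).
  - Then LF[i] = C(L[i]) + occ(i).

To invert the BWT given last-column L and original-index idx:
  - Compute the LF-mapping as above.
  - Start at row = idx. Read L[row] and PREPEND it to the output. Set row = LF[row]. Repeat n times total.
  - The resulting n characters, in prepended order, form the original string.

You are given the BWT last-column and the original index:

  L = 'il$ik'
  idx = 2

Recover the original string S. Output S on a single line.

LF mapping: 1 4 0 2 3
Walk LF starting at row 2, prepending L[row]:
  step 1: row=2, L[2]='$', prepend. Next row=LF[2]=0
  step 2: row=0, L[0]='i', prepend. Next row=LF[0]=1
  step 3: row=1, L[1]='l', prepend. Next row=LF[1]=4
  step 4: row=4, L[4]='k', prepend. Next row=LF[4]=3
  step 5: row=3, L[3]='i', prepend. Next row=LF[3]=2
Reversed output: ikli$

Answer: ikli$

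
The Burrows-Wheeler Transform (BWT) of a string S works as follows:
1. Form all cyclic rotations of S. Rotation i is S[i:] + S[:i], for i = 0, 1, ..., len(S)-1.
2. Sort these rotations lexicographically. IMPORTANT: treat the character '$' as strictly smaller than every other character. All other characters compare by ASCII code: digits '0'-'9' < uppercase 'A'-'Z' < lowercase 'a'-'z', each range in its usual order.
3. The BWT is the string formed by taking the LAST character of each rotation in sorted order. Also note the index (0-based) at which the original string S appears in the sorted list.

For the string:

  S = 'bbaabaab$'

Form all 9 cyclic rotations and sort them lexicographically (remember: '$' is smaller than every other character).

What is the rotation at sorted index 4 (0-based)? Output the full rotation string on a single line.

All 9 rotations (rotation i = S[i:]+S[:i]):
  rot[0] = bbaabaab$
  rot[1] = baabaab$b
  rot[2] = aabaab$bb
  rot[3] = abaab$bba
  rot[4] = baab$bbaa
  rot[5] = aab$bbaab
  rot[6] = ab$bbaaba
  rot[7] = b$bbaabaa
  rot[8] = $bbaabaab
Sorted (with $ < everything):
  sorted[0] = $bbaabaab
  sorted[1] = aab$bbaab
  sorted[2] = aabaab$bb
  sorted[3] = ab$bbaaba
  sorted[4] = abaab$bba
  sorted[5] = b$bbaabaa
  sorted[6] = baab$bbaa
  sorted[7] = baabaab$b
  sorted[8] = bbaabaab$
sorted[4] = abaab$bba

Answer: abaab$bba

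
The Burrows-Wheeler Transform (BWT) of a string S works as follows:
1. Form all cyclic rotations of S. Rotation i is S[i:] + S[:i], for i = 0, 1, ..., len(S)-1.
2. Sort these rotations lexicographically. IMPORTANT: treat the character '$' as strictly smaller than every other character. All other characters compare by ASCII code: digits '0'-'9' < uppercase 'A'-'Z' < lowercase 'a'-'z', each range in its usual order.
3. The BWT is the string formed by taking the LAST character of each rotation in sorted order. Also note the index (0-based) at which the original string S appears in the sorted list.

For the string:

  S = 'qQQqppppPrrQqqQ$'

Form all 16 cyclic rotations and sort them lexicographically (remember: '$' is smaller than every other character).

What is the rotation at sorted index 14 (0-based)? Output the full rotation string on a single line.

All 16 rotations (rotation i = S[i:]+S[:i]):
  rot[0] = qQQqppppPrrQqqQ$
  rot[1] = QQqppppPrrQqqQ$q
  rot[2] = QqppppPrrQqqQ$qQ
  rot[3] = qppppPrrQqqQ$qQQ
  rot[4] = ppppPrrQqqQ$qQQq
  rot[5] = pppPrrQqqQ$qQQqp
  rot[6] = ppPrrQqqQ$qQQqpp
  rot[7] = pPrrQqqQ$qQQqppp
  rot[8] = PrrQqqQ$qQQqpppp
  rot[9] = rrQqqQ$qQQqppppP
  rot[10] = rQqqQ$qQQqppppPr
  rot[11] = QqqQ$qQQqppppPrr
  rot[12] = qqQ$qQQqppppPrrQ
  rot[13] = qQ$qQQqppppPrrQq
  rot[14] = Q$qQQqppppPrrQqq
  rot[15] = $qQQqppppPrrQqqQ
Sorted (with $ < everything):
  sorted[0] = $qQQqppppPrrQqqQ
  sorted[1] = PrrQqqQ$qQQqpppp
  sorted[2] = Q$qQQqppppPrrQqq
  sorted[3] = QQqppppPrrQqqQ$q
  sorted[4] = QqppppPrrQqqQ$qQ
  sorted[5] = QqqQ$qQQqppppPrr
  sorted[6] = pPrrQqqQ$qQQqppp
  sorted[7] = ppPrrQqqQ$qQQqpp
  sorted[8] = pppPrrQqqQ$qQQqp
  sorted[9] = ppppPrrQqqQ$qQQq
  sorted[10] = qQ$qQQqppppPrrQq
  sorted[11] = qQQqppppPrrQqqQ$
  sorted[12] = qppppPrrQqqQ$qQQ
  sorted[13] = qqQ$qQQqppppPrrQ
  sorted[14] = rQqqQ$qQQqppppPr
  sorted[15] = rrQqqQ$qQQqppppP
sorted[14] = rQqqQ$qQQqppppPr

Answer: rQqqQ$qQQqppppPr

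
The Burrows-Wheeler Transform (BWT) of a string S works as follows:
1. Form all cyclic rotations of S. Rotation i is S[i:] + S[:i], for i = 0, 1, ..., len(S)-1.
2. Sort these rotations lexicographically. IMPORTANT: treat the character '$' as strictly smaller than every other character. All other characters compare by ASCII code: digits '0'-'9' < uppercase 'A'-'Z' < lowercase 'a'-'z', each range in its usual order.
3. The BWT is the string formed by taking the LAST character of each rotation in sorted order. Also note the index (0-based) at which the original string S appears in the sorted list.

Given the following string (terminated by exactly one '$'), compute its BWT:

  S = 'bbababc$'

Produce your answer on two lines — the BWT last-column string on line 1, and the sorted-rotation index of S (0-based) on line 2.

All 8 rotations (rotation i = S[i:]+S[:i]):
  rot[0] = bbababc$
  rot[1] = bababc$b
  rot[2] = ababc$bb
  rot[3] = babc$bba
  rot[4] = abc$bbab
  rot[5] = bc$bbaba
  rot[6] = c$bbabab
  rot[7] = $bbababc
Sorted (with $ < everything):
  sorted[0] = $bbababc  (last char: 'c')
  sorted[1] = ababc$bb  (last char: 'b')
  sorted[2] = abc$bbab  (last char: 'b')
  sorted[3] = bababc$b  (last char: 'b')
  sorted[4] = babc$bba  (last char: 'a')
  sorted[5] = bbababc$  (last char: '$')
  sorted[6] = bc$bbaba  (last char: 'a')
  sorted[7] = c$bbabab  (last char: 'b')
Last column: cbbba$ab
Original string S is at sorted index 5

Answer: cbbba$ab
5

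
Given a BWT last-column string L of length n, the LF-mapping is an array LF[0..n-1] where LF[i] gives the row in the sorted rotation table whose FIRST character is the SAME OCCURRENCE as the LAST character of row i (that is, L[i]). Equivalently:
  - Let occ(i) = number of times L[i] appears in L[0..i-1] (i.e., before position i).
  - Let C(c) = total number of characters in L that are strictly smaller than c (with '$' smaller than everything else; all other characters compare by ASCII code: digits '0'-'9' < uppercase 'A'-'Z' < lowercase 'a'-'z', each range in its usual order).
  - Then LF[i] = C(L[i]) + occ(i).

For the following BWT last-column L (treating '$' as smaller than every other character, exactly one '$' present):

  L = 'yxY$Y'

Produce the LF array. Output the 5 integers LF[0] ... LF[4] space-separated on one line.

Char counts: '$':1, 'Y':2, 'x':1, 'y':1
C (first-col start): C('$')=0, C('Y')=1, C('x')=3, C('y')=4
L[0]='y': occ=0, LF[0]=C('y')+0=4+0=4
L[1]='x': occ=0, LF[1]=C('x')+0=3+0=3
L[2]='Y': occ=0, LF[2]=C('Y')+0=1+0=1
L[3]='$': occ=0, LF[3]=C('$')+0=0+0=0
L[4]='Y': occ=1, LF[4]=C('Y')+1=1+1=2

Answer: 4 3 1 0 2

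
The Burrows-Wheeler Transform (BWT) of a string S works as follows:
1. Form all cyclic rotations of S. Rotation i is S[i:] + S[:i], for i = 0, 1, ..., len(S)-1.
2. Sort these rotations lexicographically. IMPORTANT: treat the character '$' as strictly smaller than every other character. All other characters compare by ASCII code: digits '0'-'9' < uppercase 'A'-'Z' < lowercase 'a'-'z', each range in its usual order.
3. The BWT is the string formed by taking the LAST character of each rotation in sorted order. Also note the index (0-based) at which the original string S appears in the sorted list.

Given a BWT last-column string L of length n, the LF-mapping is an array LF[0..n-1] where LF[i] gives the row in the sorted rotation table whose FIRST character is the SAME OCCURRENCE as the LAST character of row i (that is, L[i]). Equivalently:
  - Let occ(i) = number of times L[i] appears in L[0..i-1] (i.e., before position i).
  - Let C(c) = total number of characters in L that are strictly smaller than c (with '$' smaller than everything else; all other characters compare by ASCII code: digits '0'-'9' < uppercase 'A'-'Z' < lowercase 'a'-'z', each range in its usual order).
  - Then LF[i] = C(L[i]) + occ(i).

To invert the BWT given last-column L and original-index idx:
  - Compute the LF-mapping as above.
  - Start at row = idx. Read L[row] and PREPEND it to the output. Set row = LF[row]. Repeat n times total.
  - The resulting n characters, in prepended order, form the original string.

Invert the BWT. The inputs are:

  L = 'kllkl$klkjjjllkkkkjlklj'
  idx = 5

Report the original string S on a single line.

Answer: jlllkljkklkljlkjkljkkk$

Derivation:
LF mapping: 6 15 16 7 17 0 8 18 9 1 2 3 19 20 10 11 12 13 4 21 14 22 5
Walk LF starting at row 5, prepending L[row]:
  step 1: row=5, L[5]='$', prepend. Next row=LF[5]=0
  step 2: row=0, L[0]='k', prepend. Next row=LF[0]=6
  step 3: row=6, L[6]='k', prepend. Next row=LF[6]=8
  step 4: row=8, L[8]='k', prepend. Next row=LF[8]=9
  step 5: row=9, L[9]='j', prepend. Next row=LF[9]=1
  step 6: row=1, L[1]='l', prepend. Next row=LF[1]=15
  step 7: row=15, L[15]='k', prepend. Next row=LF[15]=11
  step 8: row=11, L[11]='j', prepend. Next row=LF[11]=3
  step 9: row=3, L[3]='k', prepend. Next row=LF[3]=7
  step 10: row=7, L[7]='l', prepend. Next row=LF[7]=18
  step 11: row=18, L[18]='j', prepend. Next row=LF[18]=4
  step 12: row=4, L[4]='l', prepend. Next row=LF[4]=17
  step 13: row=17, L[17]='k', prepend. Next row=LF[17]=13
  step 14: row=13, L[13]='l', prepend. Next row=LF[13]=20
  step 15: row=20, L[20]='k', prepend. Next row=LF[20]=14
  step 16: row=14, L[14]='k', prepend. Next row=LF[14]=10
  step 17: row=10, L[10]='j', prepend. Next row=LF[10]=2
  step 18: row=2, L[2]='l', prepend. Next row=LF[2]=16
  step 19: row=16, L[16]='k', prepend. Next row=LF[16]=12
  step 20: row=12, L[12]='l', prepend. Next row=LF[12]=19
  step 21: row=19, L[19]='l', prepend. Next row=LF[19]=21
  step 22: row=21, L[21]='l', prepend. Next row=LF[21]=22
  step 23: row=22, L[22]='j', prepend. Next row=LF[22]=5
Reversed output: jlllkljkklkljlkjkljkkk$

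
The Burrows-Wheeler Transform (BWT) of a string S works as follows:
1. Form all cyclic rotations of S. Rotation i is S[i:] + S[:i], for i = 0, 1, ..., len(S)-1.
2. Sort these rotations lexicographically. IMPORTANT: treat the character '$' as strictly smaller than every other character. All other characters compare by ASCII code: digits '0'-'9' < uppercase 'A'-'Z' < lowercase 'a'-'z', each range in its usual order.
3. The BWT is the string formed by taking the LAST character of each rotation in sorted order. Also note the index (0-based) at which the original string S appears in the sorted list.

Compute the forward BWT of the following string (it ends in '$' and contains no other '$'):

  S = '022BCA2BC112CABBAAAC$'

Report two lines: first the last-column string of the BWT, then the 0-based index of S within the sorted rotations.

Answer: C$C10A21CBACABA22ABB2
1

Derivation:
All 21 rotations (rotation i = S[i:]+S[:i]):
  rot[0] = 022BCA2BC112CABBAAAC$
  rot[1] = 22BCA2BC112CABBAAAC$0
  rot[2] = 2BCA2BC112CABBAAAC$02
  rot[3] = BCA2BC112CABBAAAC$022
  rot[4] = CA2BC112CABBAAAC$022B
  rot[5] = A2BC112CABBAAAC$022BC
  rot[6] = 2BC112CABBAAAC$022BCA
  rot[7] = BC112CABBAAAC$022BCA2
  rot[8] = C112CABBAAAC$022BCA2B
  rot[9] = 112CABBAAAC$022BCA2BC
  rot[10] = 12CABBAAAC$022BCA2BC1
  rot[11] = 2CABBAAAC$022BCA2BC11
  rot[12] = CABBAAAC$022BCA2BC112
  rot[13] = ABBAAAC$022BCA2BC112C
  rot[14] = BBAAAC$022BCA2BC112CA
  rot[15] = BAAAC$022BCA2BC112CAB
  rot[16] = AAAC$022BCA2BC112CABB
  rot[17] = AAC$022BCA2BC112CABBA
  rot[18] = AC$022BCA2BC112CABBAA
  rot[19] = C$022BCA2BC112CABBAAA
  rot[20] = $022BCA2BC112CABBAAAC
Sorted (with $ < everything):
  sorted[0] = $022BCA2BC112CABBAAAC  (last char: 'C')
  sorted[1] = 022BCA2BC112CABBAAAC$  (last char: '$')
  sorted[2] = 112CABBAAAC$022BCA2BC  (last char: 'C')
  sorted[3] = 12CABBAAAC$022BCA2BC1  (last char: '1')
  sorted[4] = 22BCA2BC112CABBAAAC$0  (last char: '0')
  sorted[5] = 2BC112CABBAAAC$022BCA  (last char: 'A')
  sorted[6] = 2BCA2BC112CABBAAAC$02  (last char: '2')
  sorted[7] = 2CABBAAAC$022BCA2BC11  (last char: '1')
  sorted[8] = A2BC112CABBAAAC$022BC  (last char: 'C')
  sorted[9] = AAAC$022BCA2BC112CABB  (last char: 'B')
  sorted[10] = AAC$022BCA2BC112CABBA  (last char: 'A')
  sorted[11] = ABBAAAC$022BCA2BC112C  (last char: 'C')
  sorted[12] = AC$022BCA2BC112CABBAA  (last char: 'A')
  sorted[13] = BAAAC$022BCA2BC112CAB  (last char: 'B')
  sorted[14] = BBAAAC$022BCA2BC112CA  (last char: 'A')
  sorted[15] = BC112CABBAAAC$022BCA2  (last char: '2')
  sorted[16] = BCA2BC112CABBAAAC$022  (last char: '2')
  sorted[17] = C$022BCA2BC112CABBAAA  (last char: 'A')
  sorted[18] = C112CABBAAAC$022BCA2B  (last char: 'B')
  sorted[19] = CA2BC112CABBAAAC$022B  (last char: 'B')
  sorted[20] = CABBAAAC$022BCA2BC112  (last char: '2')
Last column: C$C10A21CBACABA22ABB2
Original string S is at sorted index 1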